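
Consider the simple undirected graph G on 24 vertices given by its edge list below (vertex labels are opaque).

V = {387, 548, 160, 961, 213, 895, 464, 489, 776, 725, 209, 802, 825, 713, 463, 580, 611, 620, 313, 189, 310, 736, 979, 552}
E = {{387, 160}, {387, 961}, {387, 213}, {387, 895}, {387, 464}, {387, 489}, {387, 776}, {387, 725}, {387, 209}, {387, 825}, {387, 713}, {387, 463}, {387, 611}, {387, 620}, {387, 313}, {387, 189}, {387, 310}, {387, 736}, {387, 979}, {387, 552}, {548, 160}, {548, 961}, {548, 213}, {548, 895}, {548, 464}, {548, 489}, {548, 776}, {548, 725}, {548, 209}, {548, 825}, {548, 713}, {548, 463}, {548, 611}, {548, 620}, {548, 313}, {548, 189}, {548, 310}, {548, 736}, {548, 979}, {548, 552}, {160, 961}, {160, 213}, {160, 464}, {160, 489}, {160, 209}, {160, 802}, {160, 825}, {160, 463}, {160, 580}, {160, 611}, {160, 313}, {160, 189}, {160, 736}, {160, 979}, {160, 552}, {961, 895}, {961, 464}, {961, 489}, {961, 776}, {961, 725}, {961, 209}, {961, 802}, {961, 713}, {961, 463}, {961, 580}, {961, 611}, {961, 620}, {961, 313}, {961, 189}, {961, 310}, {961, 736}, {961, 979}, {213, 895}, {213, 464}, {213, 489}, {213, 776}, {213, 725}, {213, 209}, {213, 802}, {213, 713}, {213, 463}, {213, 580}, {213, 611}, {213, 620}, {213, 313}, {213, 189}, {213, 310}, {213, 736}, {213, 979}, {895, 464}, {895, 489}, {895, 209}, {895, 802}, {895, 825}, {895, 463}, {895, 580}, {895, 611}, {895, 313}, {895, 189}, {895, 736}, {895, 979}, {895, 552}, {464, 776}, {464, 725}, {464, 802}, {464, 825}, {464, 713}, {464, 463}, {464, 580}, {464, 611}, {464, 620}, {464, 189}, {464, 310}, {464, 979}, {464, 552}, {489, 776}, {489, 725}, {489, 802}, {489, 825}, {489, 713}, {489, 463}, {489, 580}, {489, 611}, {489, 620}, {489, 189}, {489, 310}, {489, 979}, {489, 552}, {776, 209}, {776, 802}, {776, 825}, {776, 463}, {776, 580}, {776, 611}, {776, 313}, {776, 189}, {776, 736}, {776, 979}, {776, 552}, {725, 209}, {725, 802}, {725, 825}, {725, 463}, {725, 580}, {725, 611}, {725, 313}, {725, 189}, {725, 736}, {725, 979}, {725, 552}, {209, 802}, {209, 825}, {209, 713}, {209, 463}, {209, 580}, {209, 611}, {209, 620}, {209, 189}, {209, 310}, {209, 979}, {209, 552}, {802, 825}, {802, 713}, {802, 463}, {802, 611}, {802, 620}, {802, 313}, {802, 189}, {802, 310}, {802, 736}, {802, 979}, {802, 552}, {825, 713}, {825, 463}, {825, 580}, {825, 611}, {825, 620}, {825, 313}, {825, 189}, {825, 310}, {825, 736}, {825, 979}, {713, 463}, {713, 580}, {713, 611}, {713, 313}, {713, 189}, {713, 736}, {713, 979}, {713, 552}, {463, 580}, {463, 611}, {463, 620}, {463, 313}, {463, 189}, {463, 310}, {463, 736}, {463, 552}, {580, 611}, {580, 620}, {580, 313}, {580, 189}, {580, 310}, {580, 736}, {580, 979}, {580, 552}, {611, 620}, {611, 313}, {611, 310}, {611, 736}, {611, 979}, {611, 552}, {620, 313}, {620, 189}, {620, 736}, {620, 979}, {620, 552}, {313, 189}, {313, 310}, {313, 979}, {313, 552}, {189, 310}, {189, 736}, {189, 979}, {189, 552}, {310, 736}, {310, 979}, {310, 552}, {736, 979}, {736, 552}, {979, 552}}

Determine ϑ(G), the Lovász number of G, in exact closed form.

7

Vertex 489 has 19 neighbors: 387, 548, 160, 961, 213, 895, 776, 725, 802, 825, 713, 463, 580, 611, 620, 189, 310, 979, 552.
Vertex 713 has 17 neighbors: 387, 548, 961, 213, 464, 489, 209, 802, 825, 463, 580, 611, 313, 189, 736, 979, 552.
deg(611) = 22; N(611) = {387, 548, 160, 961, 213, 895, 464, 489, 776, 725, 209, 802, 825, 713, 463, 580, 620, 313, 310, 736, 979, 552}.
N(213) = {387, 548, 160, 895, 464, 489, 776, 725, 209, 802, 713, 463, 580, 611, 620, 313, 189, 310, 736, 979}, |N(213)| = 20.
Complete multipartite on [7, 5, 4, 4, 2, 2]: sandwich collapses at ϑ=7.
= 7.0000… (decimal).
Lovász sandwich 7 ≤ 7 ≤ 7: collapsed.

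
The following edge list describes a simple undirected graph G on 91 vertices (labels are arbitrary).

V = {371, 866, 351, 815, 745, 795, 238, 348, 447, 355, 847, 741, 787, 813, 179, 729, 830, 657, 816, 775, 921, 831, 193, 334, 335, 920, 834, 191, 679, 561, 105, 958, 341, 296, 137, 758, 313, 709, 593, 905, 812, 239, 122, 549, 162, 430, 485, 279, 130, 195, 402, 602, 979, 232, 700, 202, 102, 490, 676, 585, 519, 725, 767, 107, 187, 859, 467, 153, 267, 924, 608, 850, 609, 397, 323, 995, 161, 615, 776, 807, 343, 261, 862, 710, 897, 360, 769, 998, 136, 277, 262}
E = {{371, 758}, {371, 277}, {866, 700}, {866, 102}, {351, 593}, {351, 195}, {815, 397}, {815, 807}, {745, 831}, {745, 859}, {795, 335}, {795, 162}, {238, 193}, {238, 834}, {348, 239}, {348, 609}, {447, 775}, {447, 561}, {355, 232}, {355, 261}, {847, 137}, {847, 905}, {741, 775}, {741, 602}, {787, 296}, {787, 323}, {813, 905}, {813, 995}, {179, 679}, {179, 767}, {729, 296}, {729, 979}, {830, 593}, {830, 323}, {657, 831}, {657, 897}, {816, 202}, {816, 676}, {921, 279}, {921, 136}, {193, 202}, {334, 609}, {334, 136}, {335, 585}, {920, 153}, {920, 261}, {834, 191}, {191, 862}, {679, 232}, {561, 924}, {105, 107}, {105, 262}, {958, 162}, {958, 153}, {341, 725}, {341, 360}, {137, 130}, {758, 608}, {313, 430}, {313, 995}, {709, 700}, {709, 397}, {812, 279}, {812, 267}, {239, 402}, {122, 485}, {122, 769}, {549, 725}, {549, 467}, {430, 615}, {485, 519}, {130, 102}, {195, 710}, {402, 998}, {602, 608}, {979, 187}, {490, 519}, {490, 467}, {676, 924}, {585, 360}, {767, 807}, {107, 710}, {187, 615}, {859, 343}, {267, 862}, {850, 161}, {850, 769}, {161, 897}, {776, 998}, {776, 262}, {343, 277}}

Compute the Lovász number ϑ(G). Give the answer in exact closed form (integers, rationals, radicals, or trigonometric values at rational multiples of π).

91*cos(pi/91)/(cos(pi/91) + 1)

N(519) = {485, 490}, |N(519)| = 2.
deg(608) = 2; N(608) = {758, 602}.
N(979) = {729, 187}, |N(979)| = 2.
Vertex 812 has 2 neighbors: 279, 267.
Regular of degree 2 on 91 vertices: the odd cycle C_{91}.
A has 46 distinct eigenvalues ≈ [2.0, 1.995235, 1.980961, 1.957247, 1.924206, 1.881995, 1.830816, 1.770912, 1.702569, 1.626112, 1.541906, 1.450353, 1.351887, 1.24698, 1.136129, 1.019865, 0.898741, 0.773333, 0.644241, 0.512078, 0.377475, 0.241073, 0.103523, -0.034521, -0.172401, -0.309459, -0.445042, -0.578504, -0.70921, -0.836536, -0.959875, -1.07864, -1.192265, -1.300208, -1.401955, -1.497021, -1.584954, -1.665333, -1.737776, -1.801938, -1.857512, -1.904235, -1.941884, -1.970278, -1.989283, -1.998808].
With N=91: ϑ(G) = 91·(-(-1)*2*cos(pi/91))/(2−(-2*cos(pi/91))) = 91*cos(pi/91)/(cos(pi/91) + 1).
ϑ(G) ≈ 45.486440.
45 ≤ 91*cos(pi/91)/(cos(pi/91) + 1) ≤ 46: both strict.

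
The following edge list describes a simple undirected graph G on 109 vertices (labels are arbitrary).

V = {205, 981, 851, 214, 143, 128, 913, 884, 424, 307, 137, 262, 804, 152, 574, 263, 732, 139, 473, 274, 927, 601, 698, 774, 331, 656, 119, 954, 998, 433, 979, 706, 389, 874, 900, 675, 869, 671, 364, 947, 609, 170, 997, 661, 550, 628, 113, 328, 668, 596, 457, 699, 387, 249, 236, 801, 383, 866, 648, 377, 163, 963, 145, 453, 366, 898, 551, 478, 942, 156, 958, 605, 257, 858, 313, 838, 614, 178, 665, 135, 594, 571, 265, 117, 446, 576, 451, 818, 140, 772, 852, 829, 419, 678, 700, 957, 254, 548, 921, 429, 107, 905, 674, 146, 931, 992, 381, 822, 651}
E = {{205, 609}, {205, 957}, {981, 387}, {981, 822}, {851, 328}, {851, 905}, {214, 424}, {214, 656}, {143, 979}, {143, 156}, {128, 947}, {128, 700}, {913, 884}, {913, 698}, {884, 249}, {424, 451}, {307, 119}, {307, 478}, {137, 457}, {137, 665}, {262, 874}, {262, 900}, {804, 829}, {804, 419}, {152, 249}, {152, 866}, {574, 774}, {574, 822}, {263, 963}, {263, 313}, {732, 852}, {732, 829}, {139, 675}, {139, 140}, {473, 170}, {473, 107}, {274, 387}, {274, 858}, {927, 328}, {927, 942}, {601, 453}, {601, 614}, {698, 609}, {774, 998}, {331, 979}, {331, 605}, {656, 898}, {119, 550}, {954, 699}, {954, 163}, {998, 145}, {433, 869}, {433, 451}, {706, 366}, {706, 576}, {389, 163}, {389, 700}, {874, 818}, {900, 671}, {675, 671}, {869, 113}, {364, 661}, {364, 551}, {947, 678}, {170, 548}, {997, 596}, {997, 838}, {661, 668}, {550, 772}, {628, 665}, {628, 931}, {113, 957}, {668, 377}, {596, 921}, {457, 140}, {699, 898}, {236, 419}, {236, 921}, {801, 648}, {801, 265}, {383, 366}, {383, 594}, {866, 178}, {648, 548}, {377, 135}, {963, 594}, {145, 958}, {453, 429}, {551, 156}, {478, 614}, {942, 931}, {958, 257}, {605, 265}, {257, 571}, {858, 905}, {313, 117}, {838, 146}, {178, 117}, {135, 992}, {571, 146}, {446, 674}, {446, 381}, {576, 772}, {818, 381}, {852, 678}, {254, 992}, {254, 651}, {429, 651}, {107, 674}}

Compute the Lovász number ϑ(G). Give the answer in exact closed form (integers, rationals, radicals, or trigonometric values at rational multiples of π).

N(947) = {128, 678}, |N(947)| = 2.
Vertex 236 has 2 neighbors: 419, 921.
Vertex 163 has 2 neighbors: 954, 389.
Vertex 665 has 2 neighbors: 137, 628.
Regular of degree 2 on 109 vertices: connected 2-regular on 109 ⇒ C_{109}.
spec(A) ≈ [2.0, 1.997, 1.987, 1.97, 1.947, 1.918, 1.882, 1.839, 1.791, 1.737, 1.677, 1.611, 1.54, 1.464, 1.383, 1.298, 1.208, 1.114, 1.017, 0.916, 0.812, 0.705, 0.596, 0.485, 0.372, 0.259, 0.144, 0.029, -0.086, -0.201, -0.316, -0.429, -0.541, -0.651, -0.759, -0.864, -0.967, -1.066, -1.162, -1.253, -1.341, -1.424, -1.503, -1.576, -1.645, -1.708, -1.765, -1.816, -1.861, -1.9, -1.933, -1.959, -1.979, -1.993, -1.999] (distinct, 3 d.p.).
λ_max=2, λ_min=-2*cos(pi/109); ϑ = −109·λ_min/(λ_max−λ_min) = 109*cos(pi/109)/(cos(pi/109) + 1).
Numerically 54.4887.
Sandwich: α(G)=54 ≤ ϑ(G)=109*cos(pi/109)/(cos(pi/109) + 1) ≤ χ(Ḡ)=55 (both strict).

109*cos(pi/109)/(cos(pi/109) + 1)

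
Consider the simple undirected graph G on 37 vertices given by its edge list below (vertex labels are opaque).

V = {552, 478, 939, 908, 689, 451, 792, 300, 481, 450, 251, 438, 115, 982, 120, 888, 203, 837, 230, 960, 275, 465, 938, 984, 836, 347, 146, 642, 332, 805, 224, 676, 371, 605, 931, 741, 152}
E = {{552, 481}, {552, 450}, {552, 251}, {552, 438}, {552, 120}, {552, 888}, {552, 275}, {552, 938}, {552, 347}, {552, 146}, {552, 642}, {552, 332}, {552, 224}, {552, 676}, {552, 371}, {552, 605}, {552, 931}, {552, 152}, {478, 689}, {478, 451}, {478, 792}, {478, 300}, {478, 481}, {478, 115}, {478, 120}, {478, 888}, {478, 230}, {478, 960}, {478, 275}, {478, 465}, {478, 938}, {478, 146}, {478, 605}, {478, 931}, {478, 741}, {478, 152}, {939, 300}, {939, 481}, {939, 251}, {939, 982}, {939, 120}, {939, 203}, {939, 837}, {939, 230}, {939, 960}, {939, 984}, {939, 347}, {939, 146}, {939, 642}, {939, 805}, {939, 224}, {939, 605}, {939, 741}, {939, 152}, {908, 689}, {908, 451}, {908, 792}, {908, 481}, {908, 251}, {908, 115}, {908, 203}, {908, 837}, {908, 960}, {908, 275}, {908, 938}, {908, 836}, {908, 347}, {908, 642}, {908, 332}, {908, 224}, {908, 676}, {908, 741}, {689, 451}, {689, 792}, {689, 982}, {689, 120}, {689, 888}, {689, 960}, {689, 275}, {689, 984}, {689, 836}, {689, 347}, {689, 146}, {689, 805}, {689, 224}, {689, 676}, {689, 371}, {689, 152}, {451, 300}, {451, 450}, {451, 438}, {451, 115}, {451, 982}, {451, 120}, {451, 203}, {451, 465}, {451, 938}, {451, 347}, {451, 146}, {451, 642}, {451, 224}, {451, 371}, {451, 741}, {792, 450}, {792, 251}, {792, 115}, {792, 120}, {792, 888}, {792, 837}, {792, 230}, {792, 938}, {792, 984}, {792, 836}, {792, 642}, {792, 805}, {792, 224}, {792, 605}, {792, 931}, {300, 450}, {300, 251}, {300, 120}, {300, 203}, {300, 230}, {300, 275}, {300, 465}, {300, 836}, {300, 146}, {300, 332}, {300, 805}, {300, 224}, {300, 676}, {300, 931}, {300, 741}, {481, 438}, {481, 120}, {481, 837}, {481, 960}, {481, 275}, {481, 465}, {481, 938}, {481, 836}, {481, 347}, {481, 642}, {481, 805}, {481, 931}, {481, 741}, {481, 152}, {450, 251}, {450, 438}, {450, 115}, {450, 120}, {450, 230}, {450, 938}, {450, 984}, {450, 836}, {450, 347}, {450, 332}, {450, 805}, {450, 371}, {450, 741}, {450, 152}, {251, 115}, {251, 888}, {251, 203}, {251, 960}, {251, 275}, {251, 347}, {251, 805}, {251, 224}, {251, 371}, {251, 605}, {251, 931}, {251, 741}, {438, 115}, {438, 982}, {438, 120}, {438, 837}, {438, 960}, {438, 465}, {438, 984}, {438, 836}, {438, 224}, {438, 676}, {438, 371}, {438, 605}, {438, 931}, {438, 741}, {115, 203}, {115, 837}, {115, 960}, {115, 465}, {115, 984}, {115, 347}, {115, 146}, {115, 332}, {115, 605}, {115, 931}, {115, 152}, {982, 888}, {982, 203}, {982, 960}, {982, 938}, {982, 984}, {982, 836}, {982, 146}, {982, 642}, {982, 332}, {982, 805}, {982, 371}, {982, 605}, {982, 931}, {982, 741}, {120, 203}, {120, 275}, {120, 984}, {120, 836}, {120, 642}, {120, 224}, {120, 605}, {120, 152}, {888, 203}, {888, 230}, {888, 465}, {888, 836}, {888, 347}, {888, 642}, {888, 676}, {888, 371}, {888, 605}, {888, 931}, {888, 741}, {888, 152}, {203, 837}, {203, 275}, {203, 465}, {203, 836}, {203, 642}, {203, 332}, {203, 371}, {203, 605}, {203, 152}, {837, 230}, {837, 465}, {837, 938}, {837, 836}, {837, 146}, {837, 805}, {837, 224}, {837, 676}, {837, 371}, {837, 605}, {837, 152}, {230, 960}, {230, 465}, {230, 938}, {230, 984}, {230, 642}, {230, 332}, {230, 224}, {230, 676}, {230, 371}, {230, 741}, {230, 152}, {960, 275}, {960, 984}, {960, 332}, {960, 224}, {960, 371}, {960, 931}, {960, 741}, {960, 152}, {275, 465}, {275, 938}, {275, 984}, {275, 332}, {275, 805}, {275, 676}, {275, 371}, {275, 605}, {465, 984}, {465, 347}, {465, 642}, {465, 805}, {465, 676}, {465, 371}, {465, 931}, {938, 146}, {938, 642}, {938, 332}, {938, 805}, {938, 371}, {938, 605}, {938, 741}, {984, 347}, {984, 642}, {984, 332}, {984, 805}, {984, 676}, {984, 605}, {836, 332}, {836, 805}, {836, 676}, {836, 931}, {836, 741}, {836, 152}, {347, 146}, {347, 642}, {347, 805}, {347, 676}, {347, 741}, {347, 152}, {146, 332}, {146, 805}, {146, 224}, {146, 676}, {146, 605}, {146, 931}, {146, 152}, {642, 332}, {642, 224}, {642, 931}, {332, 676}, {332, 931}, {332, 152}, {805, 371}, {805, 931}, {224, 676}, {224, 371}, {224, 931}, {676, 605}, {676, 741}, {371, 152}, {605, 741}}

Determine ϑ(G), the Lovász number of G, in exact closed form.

sqrt(37)

N(152) = {552, 478, 939, 689, 481, 450, 115, 120, 888, 203, 837, 230, 960, 836, 347, 146, 332, 371}, |N(152)| = 18.
deg(115) = 18; N(115) = {478, 908, 451, 792, 450, 251, 438, 203, 837, 960, 465, 984, 347, 146, 332, 605, 931, 152}.
deg(888) = 18; N(888) = {552, 478, 689, 792, 251, 982, 203, 230, 465, 836, 347, 642, 676, 371, 605, 931, 741, 152}.
N(371) = {552, 689, 451, 450, 251, 438, 982, 888, 203, 837, 230, 960, 275, 465, 938, 805, 224, 152}, |N(371)| = 18.
37-vertex 18-regular graph: Paley(37): SR with (k,λ,μ)=(18,8,9).
Distinct eigenvalues (to 3 d.p.): [18.0, 2.541, -3.541].
ϑ = −N·λ_min/(λ_max−λ_min) = −37·(-sqrt(37)/2 - 1/2)/(18−(-sqrt(37)/2 - 1/2)) = sqrt(37).
≈ 6.0828 (to 4 d.p.).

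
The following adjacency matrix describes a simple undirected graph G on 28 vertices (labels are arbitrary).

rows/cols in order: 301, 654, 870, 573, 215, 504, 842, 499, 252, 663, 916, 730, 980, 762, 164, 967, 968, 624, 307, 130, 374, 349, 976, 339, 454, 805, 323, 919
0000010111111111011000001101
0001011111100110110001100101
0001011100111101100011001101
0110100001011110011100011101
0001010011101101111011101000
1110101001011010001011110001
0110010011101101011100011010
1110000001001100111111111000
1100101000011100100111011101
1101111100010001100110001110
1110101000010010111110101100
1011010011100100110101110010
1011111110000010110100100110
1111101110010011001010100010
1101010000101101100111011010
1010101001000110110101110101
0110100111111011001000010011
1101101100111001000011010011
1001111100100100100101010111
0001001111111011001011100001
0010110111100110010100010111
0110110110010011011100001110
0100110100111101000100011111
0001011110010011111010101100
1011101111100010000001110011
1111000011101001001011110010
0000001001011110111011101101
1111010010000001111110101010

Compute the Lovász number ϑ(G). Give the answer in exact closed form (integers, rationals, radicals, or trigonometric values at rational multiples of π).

deg(805) = 15; N(805) = {301, 654, 870, 573, 252, 663, 916, 980, 967, 307, 374, 349, 976, 339, 323}.
N(976) = {654, 215, 504, 499, 916, 730, 980, 762, 967, 130, 339, 454, 805, 323, 919}, |N(976)| = 15.
N(916) = {301, 654, 870, 215, 842, 730, 164, 968, 624, 307, 130, 374, 976, 454, 805}, |N(916)| = 15.
N(762) = {301, 654, 870, 573, 215, 842, 499, 252, 730, 164, 967, 307, 374, 976, 323}, |N(762)| = 15.
G on 28 vertices is 15-regular; this is K(8,2), the Kneser graph.
A has 3 distinct eigenvalues ≈ [15.0, 1.0, -5.0].
ϑ = −N·λ_min/(λ_max−λ_min) = −28·(-5)/(15−(-5)) = 7.
= 7.0000… (decimal).

7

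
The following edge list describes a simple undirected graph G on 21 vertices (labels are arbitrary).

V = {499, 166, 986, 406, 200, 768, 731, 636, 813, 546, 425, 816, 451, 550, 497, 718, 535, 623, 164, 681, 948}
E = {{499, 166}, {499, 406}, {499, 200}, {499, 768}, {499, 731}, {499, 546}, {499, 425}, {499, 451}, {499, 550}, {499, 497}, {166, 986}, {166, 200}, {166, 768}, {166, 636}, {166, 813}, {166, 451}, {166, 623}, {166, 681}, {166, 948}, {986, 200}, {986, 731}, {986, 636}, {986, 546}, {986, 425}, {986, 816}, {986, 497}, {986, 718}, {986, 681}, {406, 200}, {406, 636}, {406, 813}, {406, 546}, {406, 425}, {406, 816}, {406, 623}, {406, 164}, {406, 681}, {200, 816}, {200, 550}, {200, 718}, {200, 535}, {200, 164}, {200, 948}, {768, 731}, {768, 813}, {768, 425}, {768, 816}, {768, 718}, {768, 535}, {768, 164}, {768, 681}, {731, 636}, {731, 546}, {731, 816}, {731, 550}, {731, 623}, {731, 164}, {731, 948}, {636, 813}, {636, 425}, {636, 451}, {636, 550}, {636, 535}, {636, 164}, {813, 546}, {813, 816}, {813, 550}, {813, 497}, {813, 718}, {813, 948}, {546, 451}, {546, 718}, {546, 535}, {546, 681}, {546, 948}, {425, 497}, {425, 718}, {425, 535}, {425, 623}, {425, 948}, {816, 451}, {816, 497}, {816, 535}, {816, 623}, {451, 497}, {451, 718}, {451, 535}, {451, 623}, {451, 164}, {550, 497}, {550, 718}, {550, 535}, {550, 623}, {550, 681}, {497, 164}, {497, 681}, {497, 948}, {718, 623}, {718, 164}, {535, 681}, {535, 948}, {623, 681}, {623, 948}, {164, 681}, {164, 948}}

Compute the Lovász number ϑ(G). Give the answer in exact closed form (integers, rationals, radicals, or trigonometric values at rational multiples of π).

6

N(550) = {499, 200, 731, 636, 813, 497, 718, 535, 623, 681}, |N(550)| = 10.
N(948) = {166, 200, 731, 813, 546, 425, 497, 535, 623, 164}, |N(948)| = 10.
Vertex 164 has 10 neighbors: 406, 200, 768, 731, 636, 451, 497, 718, 681, 948.
Vertex 623 has 10 neighbors: 166, 406, 731, 425, 816, 451, 550, 718, 681, 948.
deg(v) = 10 for all v (|V|=21); this is K(7,2), the Kneser graph.
A has 3 distinct eigenvalues ≈ [10.0, 1.0, -4.0].
λ_max=10, λ_min=-4; ϑ = −21·λ_min/(λ_max−λ_min) = 6.
ϑ(G) ≈ 6.0000000.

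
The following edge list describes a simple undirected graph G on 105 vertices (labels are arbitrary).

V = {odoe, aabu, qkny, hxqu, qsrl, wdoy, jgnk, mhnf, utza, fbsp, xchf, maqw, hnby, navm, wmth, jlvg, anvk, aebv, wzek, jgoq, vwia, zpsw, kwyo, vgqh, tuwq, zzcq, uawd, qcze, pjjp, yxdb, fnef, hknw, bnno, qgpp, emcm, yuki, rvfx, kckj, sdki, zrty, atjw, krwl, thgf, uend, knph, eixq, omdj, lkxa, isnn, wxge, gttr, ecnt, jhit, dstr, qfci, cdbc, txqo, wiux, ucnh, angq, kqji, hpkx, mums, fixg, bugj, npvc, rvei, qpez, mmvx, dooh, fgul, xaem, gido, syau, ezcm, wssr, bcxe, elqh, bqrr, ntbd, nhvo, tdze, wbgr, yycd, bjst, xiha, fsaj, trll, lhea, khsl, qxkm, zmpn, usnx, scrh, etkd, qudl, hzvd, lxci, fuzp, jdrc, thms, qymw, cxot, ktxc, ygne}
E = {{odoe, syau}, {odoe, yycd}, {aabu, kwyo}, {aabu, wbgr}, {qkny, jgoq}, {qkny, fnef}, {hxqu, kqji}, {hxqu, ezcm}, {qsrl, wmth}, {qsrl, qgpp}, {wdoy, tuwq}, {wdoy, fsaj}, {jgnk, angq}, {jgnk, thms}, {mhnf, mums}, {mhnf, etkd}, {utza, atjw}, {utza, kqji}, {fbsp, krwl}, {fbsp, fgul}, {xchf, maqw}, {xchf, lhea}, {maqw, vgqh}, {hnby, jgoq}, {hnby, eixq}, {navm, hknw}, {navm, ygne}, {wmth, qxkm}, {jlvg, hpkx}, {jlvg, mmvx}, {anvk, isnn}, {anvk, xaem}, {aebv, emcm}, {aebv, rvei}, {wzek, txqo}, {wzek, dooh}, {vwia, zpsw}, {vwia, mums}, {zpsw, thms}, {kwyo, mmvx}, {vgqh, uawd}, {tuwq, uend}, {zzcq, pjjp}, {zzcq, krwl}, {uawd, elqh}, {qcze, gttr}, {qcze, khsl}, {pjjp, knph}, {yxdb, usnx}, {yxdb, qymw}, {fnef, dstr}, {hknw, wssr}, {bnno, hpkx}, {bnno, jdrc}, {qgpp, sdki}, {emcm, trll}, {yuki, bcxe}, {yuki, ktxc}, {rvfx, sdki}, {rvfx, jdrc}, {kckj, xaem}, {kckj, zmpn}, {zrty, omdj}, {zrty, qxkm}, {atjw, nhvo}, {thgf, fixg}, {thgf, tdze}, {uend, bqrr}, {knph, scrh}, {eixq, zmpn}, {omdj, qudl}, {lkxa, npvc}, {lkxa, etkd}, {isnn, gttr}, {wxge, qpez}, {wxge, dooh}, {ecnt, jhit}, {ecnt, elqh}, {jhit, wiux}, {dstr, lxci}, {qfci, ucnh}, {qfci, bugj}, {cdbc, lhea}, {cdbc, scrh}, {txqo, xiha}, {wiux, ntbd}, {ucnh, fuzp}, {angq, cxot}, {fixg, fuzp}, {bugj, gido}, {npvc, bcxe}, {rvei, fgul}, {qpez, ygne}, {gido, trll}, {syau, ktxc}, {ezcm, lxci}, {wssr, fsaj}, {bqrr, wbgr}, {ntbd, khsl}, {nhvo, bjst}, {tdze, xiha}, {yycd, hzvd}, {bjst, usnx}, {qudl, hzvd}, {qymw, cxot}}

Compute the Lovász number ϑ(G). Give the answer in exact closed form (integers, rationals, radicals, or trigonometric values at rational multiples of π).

deg(cdbc) = 2; N(cdbc) = {lhea, scrh}.
deg(yxdb) = 2; N(yxdb) = {usnx, qymw}.
Vertex fgul has 2 neighbors: fbsp, rvei.
N(bugj) = {qfci, gido}, |N(bugj)| = 2.
2-regular, N=105; this is C_{105}, the 105-cycle.
spec(A) ≈ [2.0, 1.996, 1.986, 1.968, 1.943, 1.911, 1.872, 1.827, 1.775, 1.717, 1.652, 1.582, 1.506, 1.425, 1.338, 1.247, 1.151, 1.051, 0.948, 0.841, 0.731, 0.618, 0.503, 0.387, 0.268, 0.149, 0.03, -0.09, -0.209, -0.328, -0.445, -0.561, -0.675, -0.786, -0.895, -1.0, -1.102, -1.2, -1.293, -1.382, -1.466, -1.545, -1.618, -1.685, -1.747, -1.802, -1.851, -1.893, -1.928, -1.956, -1.978, -1.992, -1.999] (distinct, 3 d.p.).
ϑ = −N·λ_min/(λ_max−λ_min) = −105·(-2*cos(pi/105))/(2−(-2*cos(pi/105))) = 105*cos(pi/105)/(cos(pi/105) + 1).
= 52.488249… (decimal).
Check 52 ≤ 105*cos(pi/105)/(cos(pi/105) + 1) ≤ 53: both strict.

105*cos(pi/105)/(cos(pi/105) + 1)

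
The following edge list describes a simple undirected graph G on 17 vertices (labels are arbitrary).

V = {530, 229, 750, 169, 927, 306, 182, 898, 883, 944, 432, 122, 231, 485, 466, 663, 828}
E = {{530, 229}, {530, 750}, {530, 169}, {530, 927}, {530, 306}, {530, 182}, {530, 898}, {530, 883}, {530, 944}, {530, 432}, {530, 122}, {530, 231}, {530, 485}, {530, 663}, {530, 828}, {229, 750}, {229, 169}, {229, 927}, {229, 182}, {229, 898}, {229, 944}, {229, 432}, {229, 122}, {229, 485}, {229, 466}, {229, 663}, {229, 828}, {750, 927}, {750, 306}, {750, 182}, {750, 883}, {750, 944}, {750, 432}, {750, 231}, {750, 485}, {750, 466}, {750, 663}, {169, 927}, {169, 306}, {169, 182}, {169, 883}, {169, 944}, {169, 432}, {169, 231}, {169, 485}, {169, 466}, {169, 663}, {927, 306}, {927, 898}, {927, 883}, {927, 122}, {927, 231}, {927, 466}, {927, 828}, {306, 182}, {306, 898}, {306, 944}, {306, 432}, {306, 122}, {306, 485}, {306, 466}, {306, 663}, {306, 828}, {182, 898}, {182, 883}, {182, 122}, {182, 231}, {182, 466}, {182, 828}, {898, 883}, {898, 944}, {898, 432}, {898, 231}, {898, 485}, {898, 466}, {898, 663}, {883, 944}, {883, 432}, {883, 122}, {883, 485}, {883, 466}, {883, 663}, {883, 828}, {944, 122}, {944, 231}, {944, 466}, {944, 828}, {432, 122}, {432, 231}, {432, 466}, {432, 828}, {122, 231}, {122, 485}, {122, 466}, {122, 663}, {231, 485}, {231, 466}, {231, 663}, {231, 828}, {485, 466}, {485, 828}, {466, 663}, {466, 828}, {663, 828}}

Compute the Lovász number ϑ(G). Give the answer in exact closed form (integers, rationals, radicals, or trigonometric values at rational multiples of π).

6

deg(485) = 11; N(485) = {530, 229, 750, 169, 306, 898, 883, 122, 231, 466, 828}.
Vertex 883 has 13 neighbors: 530, 750, 169, 927, 182, 898, 944, 432, 122, 485, 466, 663, 828.
Vertex 306 has 13 neighbors: 530, 750, 169, 927, 182, 898, 944, 432, 122, 485, 466, 663, 828.
N(122) = {530, 229, 927, 306, 182, 883, 944, 432, 231, 485, 466, 663}, |N(122)| = 12.
Complete 4-partite, parts [6, 5, 4, 2]: perfect, ϑ = α = 6.
≈ 6.000000000 (to 9 d.p.).
Sandwich: α(G)=6 ≤ ϑ(G)=6 ≤ χ(Ḡ)=6 (collapsed).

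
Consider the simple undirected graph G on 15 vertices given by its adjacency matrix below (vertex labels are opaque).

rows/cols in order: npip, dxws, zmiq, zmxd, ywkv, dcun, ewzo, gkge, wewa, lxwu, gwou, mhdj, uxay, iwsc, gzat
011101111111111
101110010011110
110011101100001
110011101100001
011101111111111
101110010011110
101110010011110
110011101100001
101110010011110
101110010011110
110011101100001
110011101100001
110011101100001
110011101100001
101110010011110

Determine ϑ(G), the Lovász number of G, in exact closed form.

7

N(gkge) = {npip, dxws, ywkv, dcun, ewzo, wewa, lxwu, gzat}, |N(gkge)| = 8.
deg(iwsc) = 8; N(iwsc) = {npip, dxws, ywkv, dcun, ewzo, wewa, lxwu, gzat}.
N(ewzo) = {npip, zmiq, zmxd, ywkv, gkge, gwou, mhdj, uxay, iwsc}, |N(ewzo)| = 9.
N(zmxd) = {npip, dxws, ywkv, dcun, ewzo, wewa, lxwu, gzat}, |N(zmxd)| = 8.
Complete multipartite on [7, 6, 2]: sandwich collapses at ϑ=7.
ϑ(G) ≈ 7.00000000.
Check 7 ≤ 7 ≤ 7: collapsed.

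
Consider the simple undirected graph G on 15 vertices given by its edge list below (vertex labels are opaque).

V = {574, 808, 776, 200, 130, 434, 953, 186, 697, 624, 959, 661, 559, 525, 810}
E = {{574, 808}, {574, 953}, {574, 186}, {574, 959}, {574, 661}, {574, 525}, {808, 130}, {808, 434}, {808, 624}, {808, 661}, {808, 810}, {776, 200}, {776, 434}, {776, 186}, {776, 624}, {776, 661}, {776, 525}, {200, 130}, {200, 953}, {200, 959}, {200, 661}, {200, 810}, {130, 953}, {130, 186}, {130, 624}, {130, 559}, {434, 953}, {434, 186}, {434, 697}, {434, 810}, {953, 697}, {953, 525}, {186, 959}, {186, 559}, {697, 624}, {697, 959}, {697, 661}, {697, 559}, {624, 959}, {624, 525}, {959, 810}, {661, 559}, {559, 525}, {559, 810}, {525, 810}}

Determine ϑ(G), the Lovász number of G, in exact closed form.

5

Vertex 559 has 6 neighbors: 130, 186, 697, 661, 525, 810.
Vertex 434 has 6 neighbors: 808, 776, 953, 186, 697, 810.
N(624) = {808, 776, 130, 697, 959, 525}, |N(624)| = 6.
Vertex 776 has 6 neighbors: 200, 434, 186, 624, 661, 525.
Every vertex has degree 6 (N=15); Kneser K(6,2) on C(6,2)=15 vertices.
Distinct eigenvalues (to 5 d.p.): [6.0, 1.0, -3.0].
λ_max=6, λ_min=-3; ϑ = −15·λ_min/(λ_max−λ_min) = 5.
≈ 5.00000000 (to 8 d.p.).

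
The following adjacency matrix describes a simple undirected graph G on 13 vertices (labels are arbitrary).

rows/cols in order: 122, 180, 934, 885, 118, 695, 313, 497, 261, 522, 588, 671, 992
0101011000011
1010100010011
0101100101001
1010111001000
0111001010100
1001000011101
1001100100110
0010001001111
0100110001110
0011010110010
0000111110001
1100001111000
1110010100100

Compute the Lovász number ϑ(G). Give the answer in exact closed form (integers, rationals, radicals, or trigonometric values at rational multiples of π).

Vertex 313 has 6 neighbors: 122, 885, 118, 497, 588, 671.
Vertex 122 has 6 neighbors: 180, 885, 695, 313, 671, 992.
N(261) = {180, 118, 695, 522, 588, 671}, |N(261)| = 6.
Vertex 118 has 6 neighbors: 180, 934, 885, 313, 261, 588.
13-vertex 6-regular graph: strongly regular (13,6,2,3).
Distinct eigenvalues (to 5 d.p.): [6.0, 1.30278, -2.30278].
With N=13: ϑ(G) = 13·(-(-sqrt(13)/2 - 1/2))/(6−(-sqrt(13)/2 - 1/2)) = sqrt(13).
ϑ(G) ≈ 3.6055513.

sqrt(13)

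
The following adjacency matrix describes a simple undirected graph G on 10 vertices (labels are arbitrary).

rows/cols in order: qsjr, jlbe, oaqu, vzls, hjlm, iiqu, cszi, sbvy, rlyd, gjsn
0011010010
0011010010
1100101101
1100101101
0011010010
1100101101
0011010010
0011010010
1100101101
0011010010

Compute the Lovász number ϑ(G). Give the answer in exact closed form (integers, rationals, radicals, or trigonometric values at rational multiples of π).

deg(oaqu) = 6; N(oaqu) = {qsjr, jlbe, hjlm, cszi, sbvy, gjsn}.
N(sbvy) = {oaqu, vzls, iiqu, rlyd}, |N(sbvy)| = 4.
Vertex qsjr has 4 neighbors: oaqu, vzls, iiqu, rlyd.
N(gjsn) = {oaqu, vzls, iiqu, rlyd}, |N(gjsn)| = 4.
2 parts of sizes [6, 4]; α(G) = 6 = ϑ (perfect).
= 6.00000000… (decimal).
Sandwich: α(G)=6 ≤ ϑ(G)=6 ≤ χ(Ḡ)=6 (collapsed).

6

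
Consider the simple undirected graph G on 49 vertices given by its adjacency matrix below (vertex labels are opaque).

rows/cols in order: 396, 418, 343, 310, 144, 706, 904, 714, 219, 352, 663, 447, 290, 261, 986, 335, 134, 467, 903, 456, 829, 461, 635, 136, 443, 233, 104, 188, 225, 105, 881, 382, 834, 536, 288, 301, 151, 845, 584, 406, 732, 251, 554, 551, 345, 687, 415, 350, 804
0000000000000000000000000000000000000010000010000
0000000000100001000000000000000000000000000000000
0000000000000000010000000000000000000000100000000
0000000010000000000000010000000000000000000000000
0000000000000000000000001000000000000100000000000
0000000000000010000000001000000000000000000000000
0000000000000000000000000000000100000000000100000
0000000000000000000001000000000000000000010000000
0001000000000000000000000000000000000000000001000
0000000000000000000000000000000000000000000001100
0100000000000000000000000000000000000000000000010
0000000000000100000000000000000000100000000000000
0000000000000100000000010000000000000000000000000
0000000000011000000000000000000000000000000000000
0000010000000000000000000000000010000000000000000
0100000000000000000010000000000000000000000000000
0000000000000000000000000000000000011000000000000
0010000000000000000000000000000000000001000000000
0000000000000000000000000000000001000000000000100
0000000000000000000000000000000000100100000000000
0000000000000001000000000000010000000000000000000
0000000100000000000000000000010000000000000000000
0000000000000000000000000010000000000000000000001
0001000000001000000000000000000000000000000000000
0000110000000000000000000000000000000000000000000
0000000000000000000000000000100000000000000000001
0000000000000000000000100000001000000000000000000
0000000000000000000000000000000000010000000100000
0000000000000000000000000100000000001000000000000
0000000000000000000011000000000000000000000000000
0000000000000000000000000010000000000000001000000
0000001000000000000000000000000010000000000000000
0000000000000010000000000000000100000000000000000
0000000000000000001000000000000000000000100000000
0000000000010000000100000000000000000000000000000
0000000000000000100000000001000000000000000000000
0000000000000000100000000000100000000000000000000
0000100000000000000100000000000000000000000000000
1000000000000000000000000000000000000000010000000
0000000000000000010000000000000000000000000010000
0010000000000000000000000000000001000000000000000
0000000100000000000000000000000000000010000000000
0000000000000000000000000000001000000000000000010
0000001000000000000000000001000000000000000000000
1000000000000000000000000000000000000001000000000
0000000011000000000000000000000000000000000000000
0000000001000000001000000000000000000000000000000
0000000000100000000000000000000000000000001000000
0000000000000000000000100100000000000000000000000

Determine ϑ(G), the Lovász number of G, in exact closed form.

Vertex 251 has 2 neighbors: 714, 584.
N(406) = {467, 345}, |N(406)| = 2.
N(290) = {261, 136}, |N(290)| = 2.
deg(151) = 2; N(151) = {134, 225}.
2-regular, N=49; connected 2-regular on 49 ⇒ C_{49}.
A has 25 distinct eigenvalues ≈ [2.0, 1.98358, 1.93459, 1.853834, 1.742637, 1.602827, 1.436699, 1.24698, 1.036785, 0.809567, 0.569055, 0.3192, 0.064103, -0.192046, -0.445042, -0.69073, -0.925077, -1.144233, -1.344602, -1.522892, -1.676176, -1.801938, -1.898111, -1.963118, -1.995891].
Lovász (edge-transitive): ϑ = −49·(-2*cos(pi/49))/((2)−(-2*cos(pi/49))) = 49*cos(pi/49)/(cos(pi/49) + 1).
ϑ(G) ≈ 24.4748.
Check 24 ≤ 49*cos(pi/49)/(cos(pi/49) + 1) ≤ 25: both strict.

49*cos(pi/49)/(cos(pi/49) + 1)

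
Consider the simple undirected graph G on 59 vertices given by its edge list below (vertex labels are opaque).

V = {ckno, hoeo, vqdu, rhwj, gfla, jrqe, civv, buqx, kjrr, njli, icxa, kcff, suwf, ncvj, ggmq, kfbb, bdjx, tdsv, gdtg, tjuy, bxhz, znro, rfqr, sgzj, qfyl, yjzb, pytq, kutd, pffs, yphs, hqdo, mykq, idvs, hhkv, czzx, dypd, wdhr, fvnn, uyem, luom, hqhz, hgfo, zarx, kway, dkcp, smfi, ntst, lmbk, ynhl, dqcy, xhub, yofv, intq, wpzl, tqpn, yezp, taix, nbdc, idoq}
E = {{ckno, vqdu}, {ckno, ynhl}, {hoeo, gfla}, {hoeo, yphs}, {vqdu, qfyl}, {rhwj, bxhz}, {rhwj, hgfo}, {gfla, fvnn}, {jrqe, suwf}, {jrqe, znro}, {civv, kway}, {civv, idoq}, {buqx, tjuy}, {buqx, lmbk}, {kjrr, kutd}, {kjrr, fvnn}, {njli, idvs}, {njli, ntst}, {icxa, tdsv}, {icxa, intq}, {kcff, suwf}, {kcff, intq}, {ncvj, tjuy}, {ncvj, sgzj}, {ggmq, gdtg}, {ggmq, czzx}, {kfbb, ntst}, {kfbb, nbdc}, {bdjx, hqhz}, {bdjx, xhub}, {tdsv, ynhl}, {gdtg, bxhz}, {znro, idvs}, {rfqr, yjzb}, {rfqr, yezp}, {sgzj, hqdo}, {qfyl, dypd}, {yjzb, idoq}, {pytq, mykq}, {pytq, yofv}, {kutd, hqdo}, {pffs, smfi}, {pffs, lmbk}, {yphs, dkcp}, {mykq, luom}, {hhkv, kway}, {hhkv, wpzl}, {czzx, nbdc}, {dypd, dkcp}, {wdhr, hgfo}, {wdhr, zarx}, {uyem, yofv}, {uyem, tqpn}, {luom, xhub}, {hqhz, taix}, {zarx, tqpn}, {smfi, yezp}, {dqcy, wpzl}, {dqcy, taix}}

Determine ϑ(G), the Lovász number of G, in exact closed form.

59*cos(pi/59)/(cos(pi/59) + 1)

N(yofv) = {pytq, uyem}, |N(yofv)| = 2.
deg(qfyl) = 2; N(qfyl) = {vqdu, dypd}.
deg(yezp) = 2; N(yezp) = {rfqr, smfi}.
N(luom) = {mykq, xhub}, |N(luom)| = 2.
Every vertex has degree 2 (N=59); the odd cycle C_{59}.
The 30 distinct eigenvalues: [2.0, 1.98867, 1.95481, 1.8988, 1.82127, 1.72311, 1.60542, 1.46955, 1.31702, 1.14957, 0.9691, 0.77765, 0.57738, 0.37058, 0.15957, -0.05324, -0.26545, -0.47465, -0.67848, -0.87461, -1.06084, -1.23505, -1.39526, -1.53967, -1.66663, -1.7747, -1.86267, -1.92954, -1.97454, -1.99717].
Lovász (edge-transitive): ϑ = −59·(-2*cos(pi/59))/((2)−(-2*cos(pi/59))) = 59*cos(pi/59)/(cos(pi/59) + 1).
= 29.47907994… (decimal).
Check 29 ≤ 59*cos(pi/59)/(cos(pi/59) + 1) ≤ 30: both strict.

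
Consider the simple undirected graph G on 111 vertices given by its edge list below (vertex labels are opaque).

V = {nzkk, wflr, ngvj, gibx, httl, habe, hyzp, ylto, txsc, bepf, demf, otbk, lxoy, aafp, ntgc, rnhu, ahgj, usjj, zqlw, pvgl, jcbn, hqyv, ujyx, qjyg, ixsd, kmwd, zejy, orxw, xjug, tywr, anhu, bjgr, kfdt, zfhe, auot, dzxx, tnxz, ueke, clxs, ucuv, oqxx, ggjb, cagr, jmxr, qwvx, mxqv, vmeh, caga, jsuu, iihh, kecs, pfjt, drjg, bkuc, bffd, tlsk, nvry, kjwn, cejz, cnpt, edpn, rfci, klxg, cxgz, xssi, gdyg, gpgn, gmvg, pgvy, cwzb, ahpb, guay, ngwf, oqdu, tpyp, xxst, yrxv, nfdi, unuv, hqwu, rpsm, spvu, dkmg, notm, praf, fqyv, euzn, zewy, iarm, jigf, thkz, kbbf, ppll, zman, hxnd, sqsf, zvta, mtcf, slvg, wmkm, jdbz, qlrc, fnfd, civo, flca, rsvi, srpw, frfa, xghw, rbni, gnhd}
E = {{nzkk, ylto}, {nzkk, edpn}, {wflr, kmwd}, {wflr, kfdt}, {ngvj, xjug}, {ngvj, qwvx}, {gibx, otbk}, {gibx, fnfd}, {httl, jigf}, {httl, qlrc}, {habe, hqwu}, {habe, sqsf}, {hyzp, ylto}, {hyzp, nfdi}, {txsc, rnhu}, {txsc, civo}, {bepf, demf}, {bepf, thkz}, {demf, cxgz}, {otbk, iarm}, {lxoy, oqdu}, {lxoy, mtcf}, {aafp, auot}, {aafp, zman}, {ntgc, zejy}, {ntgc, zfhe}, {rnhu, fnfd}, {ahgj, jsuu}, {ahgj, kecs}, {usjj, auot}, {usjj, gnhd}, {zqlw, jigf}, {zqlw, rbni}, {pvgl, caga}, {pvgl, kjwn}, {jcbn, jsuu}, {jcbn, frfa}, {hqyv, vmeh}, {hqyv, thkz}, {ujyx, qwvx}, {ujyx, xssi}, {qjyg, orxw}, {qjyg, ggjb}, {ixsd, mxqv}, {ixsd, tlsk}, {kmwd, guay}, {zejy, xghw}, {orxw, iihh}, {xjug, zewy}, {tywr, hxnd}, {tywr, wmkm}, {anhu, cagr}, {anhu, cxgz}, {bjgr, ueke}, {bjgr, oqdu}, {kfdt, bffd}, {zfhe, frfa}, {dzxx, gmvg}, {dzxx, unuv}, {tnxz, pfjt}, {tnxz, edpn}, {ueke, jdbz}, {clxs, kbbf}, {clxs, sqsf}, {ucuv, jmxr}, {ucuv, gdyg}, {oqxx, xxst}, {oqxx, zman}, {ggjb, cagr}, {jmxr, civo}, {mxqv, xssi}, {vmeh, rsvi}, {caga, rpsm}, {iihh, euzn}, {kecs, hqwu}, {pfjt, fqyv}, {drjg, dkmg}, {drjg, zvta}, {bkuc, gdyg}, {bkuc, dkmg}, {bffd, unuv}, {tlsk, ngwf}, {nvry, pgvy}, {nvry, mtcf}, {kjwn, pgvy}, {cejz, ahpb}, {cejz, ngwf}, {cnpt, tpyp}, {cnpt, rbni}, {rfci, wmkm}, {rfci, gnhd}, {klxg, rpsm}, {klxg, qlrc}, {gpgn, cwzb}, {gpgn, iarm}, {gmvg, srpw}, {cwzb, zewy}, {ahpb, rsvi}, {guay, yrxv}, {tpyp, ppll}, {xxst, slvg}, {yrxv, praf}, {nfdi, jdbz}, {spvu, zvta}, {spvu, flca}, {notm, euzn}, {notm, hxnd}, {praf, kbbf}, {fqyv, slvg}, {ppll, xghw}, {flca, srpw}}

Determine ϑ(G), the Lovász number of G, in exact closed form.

Vertex ggjb has 2 neighbors: qjyg, cagr.
deg(dzxx) = 2; N(dzxx) = {gmvg, unuv}.
deg(euzn) = 2; N(euzn) = {iihh, notm}.
deg(hyzp) = 2; N(hyzp) = {ylto, nfdi}.
Every vertex has degree 2 (N=111); this is C_{111}, the 111-cycle.
Distinct eigenvalues (to 3 d.p.): [2.0, 1.997, 1.987, 1.971, 1.949, 1.92, 1.886, 1.845, 1.798, 1.746, 1.688, 1.625, 1.556, 1.482, 1.404, 1.321, 1.234, 1.143, 1.049, 0.951, 0.85, 0.746, 0.64, 0.531, 0.421, 0.31, 0.198, 0.085, -0.028, -0.141, -0.254, -0.366, -0.477, -0.586, -0.693, -0.798, -0.9, -1.0, -1.096, -1.189, -1.278, -1.363, -1.444, -1.52, -1.591, -1.657, -1.718, -1.773, -1.822, -1.866, -1.904, -1.935, -1.961, -1.98, -1.993, -1.999].
With N=111: ϑ(G) = 111·(-(-1)*2*cos(pi/111))/(2−(-2*cos(pi/111))) = 111*cos(pi/111)/(cos(pi/111) + 1).
= 55.488884097… (decimal).
Check 55 ≤ 111*cos(pi/111)/(cos(pi/111) + 1) ≤ 56: both strict.

111*cos(pi/111)/(cos(pi/111) + 1)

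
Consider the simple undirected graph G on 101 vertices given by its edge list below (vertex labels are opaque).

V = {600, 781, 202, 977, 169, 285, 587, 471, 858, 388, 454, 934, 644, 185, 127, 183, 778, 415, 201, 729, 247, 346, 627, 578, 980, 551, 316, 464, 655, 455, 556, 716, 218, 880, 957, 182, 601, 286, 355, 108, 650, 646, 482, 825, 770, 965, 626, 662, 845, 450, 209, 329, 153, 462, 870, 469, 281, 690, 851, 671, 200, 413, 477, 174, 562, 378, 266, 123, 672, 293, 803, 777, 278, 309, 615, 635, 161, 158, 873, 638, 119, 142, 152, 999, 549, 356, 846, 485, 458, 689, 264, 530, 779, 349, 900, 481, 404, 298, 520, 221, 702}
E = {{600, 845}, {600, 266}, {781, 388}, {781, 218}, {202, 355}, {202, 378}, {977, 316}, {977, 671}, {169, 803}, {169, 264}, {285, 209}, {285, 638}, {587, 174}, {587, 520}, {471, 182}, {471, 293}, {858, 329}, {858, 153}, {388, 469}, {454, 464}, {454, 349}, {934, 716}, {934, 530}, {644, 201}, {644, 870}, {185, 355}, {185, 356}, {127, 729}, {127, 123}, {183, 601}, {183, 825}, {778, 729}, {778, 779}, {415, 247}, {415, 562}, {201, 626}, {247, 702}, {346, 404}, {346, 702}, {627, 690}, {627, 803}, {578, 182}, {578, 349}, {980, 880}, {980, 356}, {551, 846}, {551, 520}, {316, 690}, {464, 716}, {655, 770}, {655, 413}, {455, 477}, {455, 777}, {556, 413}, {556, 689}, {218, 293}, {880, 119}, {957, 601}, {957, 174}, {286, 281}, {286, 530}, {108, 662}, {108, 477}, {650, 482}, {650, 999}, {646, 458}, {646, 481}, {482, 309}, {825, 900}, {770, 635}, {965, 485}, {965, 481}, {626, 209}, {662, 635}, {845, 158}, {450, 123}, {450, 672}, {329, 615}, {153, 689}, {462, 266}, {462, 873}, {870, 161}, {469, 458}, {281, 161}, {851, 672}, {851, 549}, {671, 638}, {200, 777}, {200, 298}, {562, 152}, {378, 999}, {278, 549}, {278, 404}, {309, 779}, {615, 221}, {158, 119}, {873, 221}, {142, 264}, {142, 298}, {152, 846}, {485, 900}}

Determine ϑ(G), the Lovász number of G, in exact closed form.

N(471) = {182, 293}, |N(471)| = 2.
Vertex 551 has 2 neighbors: 846, 520.
Vertex 329 has 2 neighbors: 858, 615.
N(965) = {485, 481}, |N(965)| = 2.
101-vertex 2-regular graph: connected 2-regular on 101 ⇒ C_{101}.
A has 51 distinct eigenvalues ≈ [2.0, 1.996131, 1.98454, 1.96527, 1.938398, 1.904026, 1.862288, 1.813345, 1.757387, 1.694629, 1.625316, 1.549714, 1.468117, 1.38084, 1.288221, 1.190618, 1.088408, 0.981988, 0.871769, 0.758177, 0.641652, 0.522644, 0.401614, 0.279031, 0.155368, 0.031104, -0.093281, -0.217304, -0.340487, -0.462353, -0.582429, -0.700253, -0.815367, -0.927327, -1.035699, -1.140065, -1.240019, -1.335176, -1.425168, -1.509646, -1.588283, -1.660776, -1.726843, -1.78623, -1.838706, -1.884069, -1.922142, -1.952779, -1.975861, -1.991299, -1.999033].
Lovász: ϑ = −101(-2*cos(pi/101))/(2+-(-1)*2*cos(pi/101)) = 101*cos(pi/101)/(cos(pi/101) + 1).
ϑ(G) ≈ 50.4877832.
50 ≤ 101*cos(pi/101)/(cos(pi/101) + 1) ≤ 51: both strict.

101*cos(pi/101)/(cos(pi/101) + 1)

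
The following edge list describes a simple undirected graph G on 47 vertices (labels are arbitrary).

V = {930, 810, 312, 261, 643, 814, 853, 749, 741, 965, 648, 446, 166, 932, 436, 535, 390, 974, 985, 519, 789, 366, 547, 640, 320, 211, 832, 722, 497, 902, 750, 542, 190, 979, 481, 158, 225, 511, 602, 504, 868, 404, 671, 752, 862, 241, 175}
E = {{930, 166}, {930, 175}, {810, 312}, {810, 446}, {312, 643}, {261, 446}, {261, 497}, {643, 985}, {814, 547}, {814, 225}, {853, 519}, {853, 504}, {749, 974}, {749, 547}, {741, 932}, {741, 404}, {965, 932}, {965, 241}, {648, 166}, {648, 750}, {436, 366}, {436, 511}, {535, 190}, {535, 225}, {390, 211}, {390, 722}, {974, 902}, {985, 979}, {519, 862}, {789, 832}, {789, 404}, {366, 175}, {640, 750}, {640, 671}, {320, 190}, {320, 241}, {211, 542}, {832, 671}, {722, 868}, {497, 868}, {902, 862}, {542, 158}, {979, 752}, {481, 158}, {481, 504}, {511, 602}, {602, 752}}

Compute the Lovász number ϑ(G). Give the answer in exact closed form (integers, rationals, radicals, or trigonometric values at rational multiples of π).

N(750) = {648, 640}, |N(750)| = 2.
N(814) = {547, 225}, |N(814)| = 2.
deg(974) = 2; N(974) = {749, 902}.
N(166) = {930, 648}, |N(166)| = 2.
Every vertex has degree 2 (N=47); the odd cycle C_{47}.
The 24 distinct eigenvalues: [2.0, 1.98215, 1.92894, 1.8413, 1.7208, 1.5696, 1.39038, 1.18636, 0.96116, 0.71882, 0.46364, 0.20019, -0.06683, -0.33266, -0.59255, -0.84187, -1.07616, -1.29126, -1.4833, -1.64888, -1.78504, -1.88934, -1.95992, -1.99553].
ϑ = −N·λ_min/(λ_max−λ_min) = −47·(-2*cos(pi/47))/(2−(-2*cos(pi/47))) = 47*cos(pi/47)/(cos(pi/47) + 1).
ϑ(G) ≈ 23.47373.
Check 23 ≤ 47*cos(pi/47)/(cos(pi/47) + 1) ≤ 24: both strict.

47*cos(pi/47)/(cos(pi/47) + 1)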